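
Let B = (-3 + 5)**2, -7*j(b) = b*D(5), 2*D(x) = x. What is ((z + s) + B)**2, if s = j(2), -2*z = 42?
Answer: 15376/49 ≈ 313.80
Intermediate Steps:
z = -21 (z = -1/2*42 = -21)
D(x) = x/2
j(b) = -5*b/14 (j(b) = -b*(1/2)*5/7 = -b*5/(7*2) = -5*b/14)
B = 4 (B = 2**2 = 4)
s = -5/7 (s = -5/14*2 = -5/7 ≈ -0.71429)
((z + s) + B)**2 = ((-21 - 5/7) + 4)**2 = (-152/7 + 4)**2 = (-124/7)**2 = 15376/49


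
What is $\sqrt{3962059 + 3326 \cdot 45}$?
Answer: $\sqrt{4111729} \approx 2027.7$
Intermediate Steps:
$\sqrt{3962059 + 3326 \cdot 45} = \sqrt{3962059 + 149670} = \sqrt{4111729}$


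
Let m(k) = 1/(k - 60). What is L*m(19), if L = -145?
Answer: 145/41 ≈ 3.5366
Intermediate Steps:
m(k) = 1/(-60 + k)
L*m(19) = -145/(-60 + 19) = -145/(-41) = -145*(-1/41) = 145/41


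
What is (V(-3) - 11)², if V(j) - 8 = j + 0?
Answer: 36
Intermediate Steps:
V(j) = 8 + j (V(j) = 8 + (j + 0) = 8 + j)
(V(-3) - 11)² = ((8 - 3) - 11)² = (5 - 11)² = (-6)² = 36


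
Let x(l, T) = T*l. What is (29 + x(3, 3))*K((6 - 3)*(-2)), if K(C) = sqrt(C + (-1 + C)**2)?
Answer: 38*sqrt(43) ≈ 249.18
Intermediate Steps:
(29 + x(3, 3))*K((6 - 3)*(-2)) = (29 + 3*3)*sqrt((6 - 3)*(-2) + (-1 + (6 - 3)*(-2))**2) = (29 + 9)*sqrt(3*(-2) + (-1 + 3*(-2))**2) = 38*sqrt(-6 + (-1 - 6)**2) = 38*sqrt(-6 + (-7)**2) = 38*sqrt(-6 + 49) = 38*sqrt(43)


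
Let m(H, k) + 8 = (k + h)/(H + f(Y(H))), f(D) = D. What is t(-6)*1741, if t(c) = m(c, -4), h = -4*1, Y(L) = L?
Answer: -38302/3 ≈ -12767.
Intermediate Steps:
h = -4
m(H, k) = -8 + (-4 + k)/(2*H) (m(H, k) = -8 + (k - 4)/(H + H) = -8 + (-4 + k)/((2*H)) = -8 + (-4 + k)*(1/(2*H)) = -8 + (-4 + k)/(2*H))
t(c) = (-8 - 16*c)/(2*c) (t(c) = (-4 - 4 - 16*c)/(2*c) = (-8 - 16*c)/(2*c))
t(-6)*1741 = (-8 - 4/(-6))*1741 = (-8 - 4*(-⅙))*1741 = (-8 + ⅔)*1741 = -22/3*1741 = -38302/3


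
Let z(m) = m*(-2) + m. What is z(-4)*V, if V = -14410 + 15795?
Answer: 5540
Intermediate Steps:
V = 1385
z(m) = -m (z(m) = -2*m + m = -m)
z(-4)*V = -1*(-4)*1385 = 4*1385 = 5540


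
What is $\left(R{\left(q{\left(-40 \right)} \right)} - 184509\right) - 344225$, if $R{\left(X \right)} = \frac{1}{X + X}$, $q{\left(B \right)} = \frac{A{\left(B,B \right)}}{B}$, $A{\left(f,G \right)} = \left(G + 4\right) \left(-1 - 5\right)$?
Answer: $- \frac{28551641}{54} \approx -5.2873 \cdot 10^{5}$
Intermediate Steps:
$A{\left(f,G \right)} = -24 - 6 G$ ($A{\left(f,G \right)} = \left(4 + G\right) \left(-6\right) = -24 - 6 G$)
$q{\left(B \right)} = \frac{-24 - 6 B}{B}$
$R{\left(X \right)} = \frac{1}{2 X}$
$\left(R{\left(q{\left(-40 \right)} \right)} - 184509\right) - 344225 = \left(\frac{1}{2 \left(-6 - \frac{24}{-40}\right)} - 184509\right) - 344225 = \left(\frac{1}{2 \left(-6 - - \frac{3}{5}\right)} - 184509\right) - 344225 = \left(\frac{1}{2 \left(-6 + \frac{3}{5}\right)} - 184509\right) - 344225 = \left(\frac{1}{2 \left(- \frac{27}{5}\right)} - 184509\right) - 344225 = \left(\frac{1}{2} \left(- \frac{5}{27}\right) - 184509\right) - 344225 = \left(- \frac{5}{54} - 184509\right) - 344225 = - \frac{9963491}{54} - 344225 = - \frac{28551641}{54}$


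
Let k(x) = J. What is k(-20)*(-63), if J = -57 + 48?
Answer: 567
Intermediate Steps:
J = -9
k(x) = -9
k(-20)*(-63) = -9*(-63) = 567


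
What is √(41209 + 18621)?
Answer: √59830 ≈ 244.60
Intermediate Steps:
√(41209 + 18621) = √59830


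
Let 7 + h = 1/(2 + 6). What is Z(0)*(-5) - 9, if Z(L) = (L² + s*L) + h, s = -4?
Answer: 203/8 ≈ 25.375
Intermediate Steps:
h = -55/8 (h = -7 + 1/(2 + 6) = -7 + 1/8 = -7 + ⅛ = -55/8 ≈ -6.8750)
Z(L) = -55/8 + L² - 4*L (Z(L) = (L² - 4*L) - 55/8 = -55/8 + L² - 4*L)
Z(0)*(-5) - 9 = (-55/8 + 0² - 4*0)*(-5) - 9 = (-55/8 + 0 + 0)*(-5) - 9 = -55/8*(-5) - 9 = 275/8 - 9 = 203/8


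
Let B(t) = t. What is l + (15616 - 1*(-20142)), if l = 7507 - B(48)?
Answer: 43217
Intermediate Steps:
l = 7459 (l = 7507 - 1*48 = 7507 - 48 = 7459)
l + (15616 - 1*(-20142)) = 7459 + (15616 - 1*(-20142)) = 7459 + (15616 + 20142) = 7459 + 35758 = 43217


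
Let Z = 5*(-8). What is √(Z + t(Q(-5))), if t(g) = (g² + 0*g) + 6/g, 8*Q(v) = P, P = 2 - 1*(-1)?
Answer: I*√1527/8 ≈ 4.8846*I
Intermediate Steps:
P = 3 (P = 2 + 1 = 3)
Q(v) = 3/8 (Q(v) = (⅛)*3 = 3/8)
Z = -40
t(g) = g² + 6/g (t(g) = (g² + 0) + 6/g = g² + 6/g)
√(Z + t(Q(-5))) = √(-40 + (6 + (3/8)³)/(3/8)) = √(-40 + 8*(6 + 27/512)/3) = √(-40 + (8/3)*(3099/512)) = √(-40 + 1033/64) = √(-1527/64) = I*√1527/8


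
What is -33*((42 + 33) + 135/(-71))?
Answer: -171270/71 ≈ -2412.3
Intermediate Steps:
-33*((42 + 33) + 135/(-71)) = -33*(75 + 135*(-1/71)) = -33*(75 - 135/71) = -33*5190/71 = -171270/71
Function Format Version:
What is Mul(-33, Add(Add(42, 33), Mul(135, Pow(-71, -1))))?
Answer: Rational(-171270, 71) ≈ -2412.3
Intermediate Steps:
Mul(-33, Add(Add(42, 33), Mul(135, Pow(-71, -1)))) = Mul(-33, Add(75, Mul(135, Rational(-1, 71)))) = Mul(-33, Add(75, Rational(-135, 71))) = Mul(-33, Rational(5190, 71)) = Rational(-171270, 71)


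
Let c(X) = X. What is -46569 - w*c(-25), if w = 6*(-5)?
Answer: -47319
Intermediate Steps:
w = -30
-46569 - w*c(-25) = -46569 - (-30)*(-25) = -46569 - 1*750 = -46569 - 750 = -47319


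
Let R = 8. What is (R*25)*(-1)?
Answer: -200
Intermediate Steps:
(R*25)*(-1) = (8*25)*(-1) = 200*(-1) = -200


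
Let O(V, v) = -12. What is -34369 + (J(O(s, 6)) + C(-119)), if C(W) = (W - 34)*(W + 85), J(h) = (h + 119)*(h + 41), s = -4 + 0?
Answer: -26064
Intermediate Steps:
s = -4
J(h) = (41 + h)*(119 + h) (J(h) = (119 + h)*(41 + h) = (41 + h)*(119 + h))
C(W) = (-34 + W)*(85 + W)
-34369 + (J(O(s, 6)) + C(-119)) = -34369 + ((4879 + (-12)**2 + 160*(-12)) + (-2890 + (-119)**2 + 51*(-119))) = -34369 + ((4879 + 144 - 1920) + (-2890 + 14161 - 6069)) = -34369 + (3103 + 5202) = -34369 + 8305 = -26064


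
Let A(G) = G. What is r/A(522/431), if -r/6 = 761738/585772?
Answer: -164154539/25481082 ≈ -6.4422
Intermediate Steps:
r = -1142607/146443 (r = -4570428/585772 = -6*380869/292886 = -1142607/146443 ≈ -7.8024)
r/A(522/431) = -1142607/(146443*(522/431)) = -1142607/(146443*(522*(1/431))) = -1142607/(146443*522/431) = -1142607/146443*431/522 = -164154539/25481082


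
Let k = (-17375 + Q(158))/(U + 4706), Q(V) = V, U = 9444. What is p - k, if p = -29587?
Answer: -418638833/14150 ≈ -29586.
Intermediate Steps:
k = -17217/14150 (k = (-17375 + 158)/(9444 + 4706) = -17217/14150 ≈ -1.2167)
p - k = -29587 - 1*(-17217/14150) = -29587 + 17217/14150 = -418638833/14150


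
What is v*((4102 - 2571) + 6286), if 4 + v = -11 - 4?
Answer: -148523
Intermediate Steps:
v = -19 (v = -4 + (-11 - 4) = -4 - 15 = -19)
v*((4102 - 2571) + 6286) = -19*((4102 - 2571) + 6286) = -19*(1531 + 6286) = -19*7817 = -148523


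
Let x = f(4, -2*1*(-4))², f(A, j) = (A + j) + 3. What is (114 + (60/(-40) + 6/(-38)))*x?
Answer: 960525/38 ≈ 25277.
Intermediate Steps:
f(A, j) = 3 + A + j
x = 225 (x = (3 + 4 - 2*1*(-4))² = (3 + 4 - 2*(-4))² = (3 + 4 + 8)² = 15² = 225)
(114 + (60/(-40) + 6/(-38)))*x = (114 + (60/(-40) + 6/(-38)))*225 = (114 + (60*(-1/40) + 6*(-1/38)))*225 = (114 + (-3/2 - 3/19))*225 = (114 - 63/38)*225 = (4269/38)*225 = 960525/38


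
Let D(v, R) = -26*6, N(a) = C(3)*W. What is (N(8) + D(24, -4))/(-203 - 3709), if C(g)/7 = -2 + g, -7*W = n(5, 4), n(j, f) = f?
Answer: 20/489 ≈ 0.040900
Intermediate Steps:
W = -4/7 (W = -1/7*4 = -4/7 ≈ -0.57143)
C(g) = -14 + 7*g (C(g) = 7*(-2 + g) = -14 + 7*g)
N(a) = -4 (N(a) = (-14 + 7*3)*(-4/7) = (-14 + 21)*(-4/7) = 7*(-4/7) = -4)
D(v, R) = -156
(N(8) + D(24, -4))/(-203 - 3709) = (-4 - 156)/(-203 - 3709) = -160/(-3912) = -160*(-1/3912) = 20/489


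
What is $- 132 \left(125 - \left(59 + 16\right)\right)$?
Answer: $-6600$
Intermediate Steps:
$- 132 \left(125 - \left(59 + 16\right)\right) = - 132 \left(125 - 75\right) = \left(-132\right) 50 = -6600$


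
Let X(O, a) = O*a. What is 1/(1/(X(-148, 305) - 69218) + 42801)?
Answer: 114358/4894636757 ≈ 2.3364e-5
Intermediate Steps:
1/(1/(X(-148, 305) - 69218) + 42801) = 1/(1/(-148*305 - 69218) + 42801) = 1/(1/(-45140 - 69218) + 42801) = 1/(1/(-114358) + 42801) = 1/(-1/114358 + 42801) = 1/(4894636757/114358) = 114358/4894636757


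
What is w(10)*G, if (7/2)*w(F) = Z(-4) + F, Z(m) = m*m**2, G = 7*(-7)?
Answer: 756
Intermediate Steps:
G = -49
Z(m) = m**3
w(F) = -128/7 + 2*F/7 (w(F) = 2*((-4)**3 + F)/7 = 2*(-64 + F)/7 = -128/7 + 2*F/7)
w(10)*G = (-128/7 + (2/7)*10)*(-49) = (-128/7 + 20/7)*(-49) = -108/7*(-49) = 756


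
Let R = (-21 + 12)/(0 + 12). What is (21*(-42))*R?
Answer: 1323/2 ≈ 661.50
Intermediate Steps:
R = -3/4 (R = -9/12 = -9*1/12 = -3/4 ≈ -0.75000)
(21*(-42))*R = (21*(-42))*(-3/4) = -882*(-3/4) = 1323/2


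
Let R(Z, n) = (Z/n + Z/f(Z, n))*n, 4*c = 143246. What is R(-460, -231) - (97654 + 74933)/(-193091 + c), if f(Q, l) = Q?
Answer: -72338365/104853 ≈ -689.90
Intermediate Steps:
c = 71623/2 (c = (¼)*143246 = 71623/2 ≈ 35812.)
R(Z, n) = n*(1 + Z/n) (R(Z, n) = (Z/n + Z/Z)*n = (Z/n + 1)*n = (1 + Z/n)*n = n*(1 + Z/n))
R(-460, -231) - (97654 + 74933)/(-193091 + c) = (-460 - 231) - (97654 + 74933)/(-193091 + 71623/2) = -691 - 172587/(-314559/2) = -691 - 172587*(-2)/314559 = -691 - 1*(-115058/104853) = -691 + 115058/104853 = -72338365/104853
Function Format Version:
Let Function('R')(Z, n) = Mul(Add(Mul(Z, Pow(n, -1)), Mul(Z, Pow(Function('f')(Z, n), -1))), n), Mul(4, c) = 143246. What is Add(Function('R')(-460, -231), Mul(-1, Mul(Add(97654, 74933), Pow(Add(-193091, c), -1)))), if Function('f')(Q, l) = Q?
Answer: Rational(-72338365, 104853) ≈ -689.90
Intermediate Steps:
c = Rational(71623, 2) (c = Mul(Rational(1, 4), 143246) = Rational(71623, 2) ≈ 35812.)
Function('R')(Z, n) = Mul(n, Add(1, Mul(Z, Pow(n, -1)))) (Function('R')(Z, n) = Mul(Add(Mul(Z, Pow(n, -1)), Mul(Z, Pow(Z, -1))), n) = Mul(Add(Mul(Z, Pow(n, -1)), 1), n) = Mul(Add(1, Mul(Z, Pow(n, -1))), n) = Mul(n, Add(1, Mul(Z, Pow(n, -1)))))
Add(Function('R')(-460, -231), Mul(-1, Mul(Add(97654, 74933), Pow(Add(-193091, c), -1)))) = Add(Add(-460, -231), Mul(-1, Mul(Add(97654, 74933), Pow(Add(-193091, Rational(71623, 2)), -1)))) = Add(-691, Mul(-1, Mul(172587, Pow(Rational(-314559, 2), -1)))) = Add(-691, Mul(-1, Mul(172587, Rational(-2, 314559)))) = Add(-691, Mul(-1, Rational(-115058, 104853))) = Add(-691, Rational(115058, 104853)) = Rational(-72338365, 104853)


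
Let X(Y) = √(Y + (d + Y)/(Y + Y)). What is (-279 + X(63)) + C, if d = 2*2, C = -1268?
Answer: -1547 + √112070/42 ≈ -1539.0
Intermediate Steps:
d = 4
X(Y) = √(Y + (4 + Y)/(2*Y)) (X(Y) = √(Y + (4 + Y)/(Y + Y)) = √(Y + (4 + Y)/((2*Y))) = √(Y + (4 + Y)*(1/(2*Y))) = √(Y + (4 + Y)/(2*Y)))
(-279 + X(63)) + C = (-279 + √(2 + 4*63 + 8/63)/2) - 1268 = (-279 + √(2 + 252 + 8*(1/63))/2) - 1268 = (-279 + √(2 + 252 + 8/63)/2) - 1268 = (-279 + √(16010/63)/2) - 1268 = (-279 + (√112070/21)/2) - 1268 = (-279 + √112070/42) - 1268 = -1547 + √112070/42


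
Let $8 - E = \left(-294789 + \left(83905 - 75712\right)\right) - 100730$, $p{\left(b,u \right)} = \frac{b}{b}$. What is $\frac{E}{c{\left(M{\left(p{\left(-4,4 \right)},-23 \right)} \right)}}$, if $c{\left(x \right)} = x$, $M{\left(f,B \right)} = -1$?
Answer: $-387334$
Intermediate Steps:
$p{\left(b,u \right)} = 1$
$E = 387334$ ($E = 8 - \left(\left(-294789 + \left(83905 - 75712\right)\right) - 100730\right) = 8 - \left(\left(-294789 + 8193\right) - 100730\right) = 8 - \left(-286596 - 100730\right) = 8 - -387326 = 8 + 387326 = 387334$)
$\frac{E}{c{\left(M{\left(p{\left(-4,4 \right)},-23 \right)} \right)}} = \frac{387334}{-1} = 387334 \left(-1\right) = -387334$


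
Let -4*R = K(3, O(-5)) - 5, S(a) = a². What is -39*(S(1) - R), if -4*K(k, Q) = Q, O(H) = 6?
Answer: 195/8 ≈ 24.375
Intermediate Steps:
K(k, Q) = -Q/4
R = 13/8 (R = -(-¼*6 - 5)/4 = -(-3/2 - 5)/4 = -¼*(-13/2) = 13/8 ≈ 1.6250)
-39*(S(1) - R) = -39*(1² - 1*13/8) = -39*(1 - 13/8) = -39*(-5/8) = 195/8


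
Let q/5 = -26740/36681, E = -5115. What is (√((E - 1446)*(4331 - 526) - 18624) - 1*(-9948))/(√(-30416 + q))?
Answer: 3*√28404198727966187089/557911498 - 4974*I*√10232375829069/278955749 ≈ 28.658 - 57.037*I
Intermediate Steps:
q = -133700/36681 (q = 5*(-26740/36681) = -133700/36681 ≈ -3.6449)
(√((E - 1446)*(4331 - 526) - 18624) - 1*(-9948))/(√(-30416 + q)) = (√((-5115 - 1446)*(4331 - 526) - 18624) - 1*(-9948))/(√(-30416 - 133700/36681)) = (√(-6561*3805 - 18624) + 9948)/(√(-1115822996/36681)) = (√(-24964605 - 18624) + 9948)/((2*I*√10232375829069/36681)) = (√(-24983229) + 9948)*(-I*√10232375829069/557911498) = (I*√24983229 + 9948)*(-I*√10232375829069/557911498) = (9948 + I*√24983229)*(-I*√10232375829069/557911498) = -I*√10232375829069*(9948 + I*√24983229)/557911498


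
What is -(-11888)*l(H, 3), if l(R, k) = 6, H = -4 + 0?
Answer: 71328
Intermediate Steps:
H = -4
-(-11888)*l(H, 3) = -(-11888)*6 = -11888*(-6) = 71328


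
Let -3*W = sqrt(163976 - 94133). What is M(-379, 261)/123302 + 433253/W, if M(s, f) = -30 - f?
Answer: -291/123302 - 433253*sqrt(69843)/23281 ≈ -4918.1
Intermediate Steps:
W = -sqrt(69843)/3 (W = -sqrt(163976 - 94133)/3 = -sqrt(69843)/3 ≈ -88.093)
M(-379, 261)/123302 + 433253/W = (-30 - 1*261)/123302 + 433253/((-sqrt(69843)/3)) = (-30 - 261)*(1/123302) + 433253*(-sqrt(69843)/23281) = -291*1/123302 - 433253*sqrt(69843)/23281 = -291/123302 - 433253*sqrt(69843)/23281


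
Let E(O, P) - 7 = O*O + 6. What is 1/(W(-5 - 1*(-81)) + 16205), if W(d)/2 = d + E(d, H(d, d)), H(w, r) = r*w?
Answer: 1/27935 ≈ 3.5797e-5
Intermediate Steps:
E(O, P) = 13 + O² (E(O, P) = 7 + (O*O + 6) = 7 + (O² + 6) = 7 + (6 + O²) = 13 + O²)
W(d) = 26 + 2*d + 2*d² (W(d) = 2*(d + (13 + d²)) = 2*(13 + d + d²) = 26 + 2*d + 2*d²)
1/(W(-5 - 1*(-81)) + 16205) = 1/((26 + 2*(-5 - 1*(-81)) + 2*(-5 - 1*(-81))²) + 16205) = 1/((26 + 2*(-5 + 81) + 2*(-5 + 81)²) + 16205) = 1/((26 + 2*76 + 2*76²) + 16205) = 1/((26 + 152 + 2*5776) + 16205) = 1/((26 + 152 + 11552) + 16205) = 1/(11730 + 16205) = 1/27935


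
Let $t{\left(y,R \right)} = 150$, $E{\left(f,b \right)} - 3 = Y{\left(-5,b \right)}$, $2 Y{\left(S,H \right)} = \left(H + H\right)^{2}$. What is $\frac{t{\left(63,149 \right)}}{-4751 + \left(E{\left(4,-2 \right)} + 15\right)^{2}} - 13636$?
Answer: $- \frac{2222674}{163} \approx -13636.0$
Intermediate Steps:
$Y{\left(S,H \right)} = 2 H^{2}$ ($Y{\left(S,H \right)} = \frac{\left(H + H\right)^{2}}{2} = \frac{\left(2 H\right)^{2}}{2} = \frac{4 H^{2}}{2} = 2 H^{2}$)
$E{\left(f,b \right)} = 3 + 2 b^{2}$
$\frac{t{\left(63,149 \right)}}{-4751 + \left(E{\left(4,-2 \right)} + 15\right)^{2}} - 13636 = \frac{150}{-4751 + \left(\left(3 + 2 \left(-2\right)^{2}\right) + 15\right)^{2}} - 13636 = \frac{150}{-4751 + \left(\left(3 + 2 \cdot 4\right) + 15\right)^{2}} - 13636 = \frac{150}{-4751 + \left(\left(3 + 8\right) + 15\right)^{2}} - 13636 = \frac{150}{-4751 + \left(11 + 15\right)^{2}} - 13636 = \frac{150}{-4751 + 26^{2}} - 13636 = \frac{150}{-4751 + 676} - 13636 = \frac{150}{-4075} - 13636 = 150 \left(- \frac{1}{4075}\right) - 13636 = - \frac{6}{163} - 13636 = - \frac{2222674}{163}$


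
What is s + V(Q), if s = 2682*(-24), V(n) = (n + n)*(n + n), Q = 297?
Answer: 288468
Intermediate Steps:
V(n) = 4*n² (V(n) = (2*n)*(2*n) = 4*n²)
s = -64368
s + V(Q) = -64368 + 4*297² = -64368 + 4*88209 = -64368 + 352836 = 288468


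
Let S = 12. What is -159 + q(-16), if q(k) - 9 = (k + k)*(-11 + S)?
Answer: -182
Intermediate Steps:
q(k) = 9 + 2*k (q(k) = 9 + (k + k)*(-11 + 12) = 9 + (2*k)*1 = 9 + 2*k)
-159 + q(-16) = -159 + (9 + 2*(-16)) = -159 + (9 - 32) = -159 - 23 = -182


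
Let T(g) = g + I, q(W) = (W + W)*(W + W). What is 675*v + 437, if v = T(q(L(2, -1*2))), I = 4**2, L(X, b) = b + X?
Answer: 11237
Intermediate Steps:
L(X, b) = X + b
I = 16
q(W) = 4*W**2 (q(W) = (2*W)*(2*W) = 4*W**2)
T(g) = 16 + g (T(g) = g + 16 = 16 + g)
v = 16 (v = 16 + 4*(2 - 1*2)**2 = 16 + 4*(2 - 2)**2 = 16 + 4*0**2 = 16 + 4*0 = 16 + 0 = 16)
675*v + 437 = 675*16 + 437 = 10800 + 437 = 11237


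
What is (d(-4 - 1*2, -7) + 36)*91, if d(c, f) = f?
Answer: 2639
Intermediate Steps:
(d(-4 - 1*2, -7) + 36)*91 = (-7 + 36)*91 = 29*91 = 2639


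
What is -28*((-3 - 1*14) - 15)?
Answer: 896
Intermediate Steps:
-28*((-3 - 1*14) - 15) = -28*((-3 - 14) - 15) = -28*(-17 - 15) = -28*(-32) = 896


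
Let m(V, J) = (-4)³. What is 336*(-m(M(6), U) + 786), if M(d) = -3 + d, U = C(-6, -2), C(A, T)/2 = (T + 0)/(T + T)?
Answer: 285600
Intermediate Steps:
C(A, T) = 1 (C(A, T) = 2*((T + 0)/(T + T)) = 2*(T/((2*T))) = 2*(T*(1/(2*T))) = 2*(½) = 1)
U = 1
m(V, J) = -64
336*(-m(M(6), U) + 786) = 336*(-1*(-64) + 786) = 336*(64 + 786) = 336*850 = 285600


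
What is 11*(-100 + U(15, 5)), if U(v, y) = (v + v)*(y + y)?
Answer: 2200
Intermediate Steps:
U(v, y) = 4*v*y (U(v, y) = (2*v)*(2*y) = 4*v*y)
11*(-100 + U(15, 5)) = 11*(-100 + 4*15*5) = 11*(-100 + 300) = 11*200 = 2200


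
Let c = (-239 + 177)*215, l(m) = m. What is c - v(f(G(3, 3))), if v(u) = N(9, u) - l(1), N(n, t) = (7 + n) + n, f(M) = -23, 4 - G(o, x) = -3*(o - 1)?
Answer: -13354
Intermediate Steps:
G(o, x) = 1 + 3*o (G(o, x) = 4 - (-3)*(o - 1) = 4 - (-3)*(-1 + o) = 4 - (3 - 3*o) = 4 + (-3 + 3*o) = 1 + 3*o)
N(n, t) = 7 + 2*n
c = -13330 (c = -62*215 = -13330)
v(u) = 24 (v(u) = (7 + 2*9) - 1*1 = (7 + 18) - 1 = 25 - 1 = 24)
c - v(f(G(3, 3))) = -13330 - 1*24 = -13330 - 24 = -13354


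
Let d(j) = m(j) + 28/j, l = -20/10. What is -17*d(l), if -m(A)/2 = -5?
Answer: 68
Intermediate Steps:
m(A) = 10 (m(A) = -2*(-5) = 10)
l = -2 (l = -20*1/10 = -2)
d(j) = 10 + 28/j
-17*d(l) = -17*(10 + 28/(-2)) = -17*(10 + 28*(-1/2)) = -17*(10 - 14) = -17*(-4) = 68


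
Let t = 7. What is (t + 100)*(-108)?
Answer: -11556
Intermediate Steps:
(t + 100)*(-108) = (7 + 100)*(-108) = 107*(-108) = -11556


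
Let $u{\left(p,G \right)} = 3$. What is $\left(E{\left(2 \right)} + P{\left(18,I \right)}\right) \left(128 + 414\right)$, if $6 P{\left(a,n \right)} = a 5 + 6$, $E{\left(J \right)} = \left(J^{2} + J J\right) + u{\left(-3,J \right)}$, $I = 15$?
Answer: $14634$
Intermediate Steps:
$E{\left(J \right)} = 3 + 2 J^{2}$ ($E{\left(J \right)} = \left(J^{2} + J J\right) + 3 = \left(J^{2} + J^{2}\right) + 3 = 2 J^{2} + 3 = 3 + 2 J^{2}$)
$P{\left(a,n \right)} = 1 + \frac{5 a}{6}$ ($P{\left(a,n \right)} = \frac{a 5 + 6}{6} = \frac{5 a + 6}{6} = \frac{6 + 5 a}{6} = 1 + \frac{5 a}{6}$)
$\left(E{\left(2 \right)} + P{\left(18,I \right)}\right) \left(128 + 414\right) = \left(\left(3 + 2 \cdot 2^{2}\right) + \left(1 + \frac{5}{6} \cdot 18\right)\right) \left(128 + 414\right) = \left(\left(3 + 2 \cdot 4\right) + \left(1 + 15\right)\right) 542 = \left(\left(3 + 8\right) + 16\right) 542 = \left(11 + 16\right) 542 = 27 \cdot 542 = 14634$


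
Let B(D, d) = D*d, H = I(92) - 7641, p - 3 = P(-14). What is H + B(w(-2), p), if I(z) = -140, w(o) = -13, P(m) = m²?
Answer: -10368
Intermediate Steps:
p = 199 (p = 3 + (-14)² = 3 + 196 = 199)
H = -7781 (H = -140 - 7641 = -7781)
H + B(w(-2), p) = -7781 - 13*199 = -7781 - 2587 = -10368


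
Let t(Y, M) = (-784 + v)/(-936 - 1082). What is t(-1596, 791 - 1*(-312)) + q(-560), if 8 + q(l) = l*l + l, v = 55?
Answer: 631699305/2018 ≈ 3.1303e+5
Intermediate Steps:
t(Y, M) = 729/2018 (t(Y, M) = (-784 + 55)/(-936 - 1082) = -729/(-2018) = -729*(-1/2018) = 729/2018)
q(l) = -8 + l + l² (q(l) = -8 + (l*l + l) = -8 + (l² + l) = -8 + (l + l²) = -8 + l + l²)
t(-1596, 791 - 1*(-312)) + q(-560) = 729/2018 + (-8 - 560 + (-560)²) = 729/2018 + (-8 - 560 + 313600) = 729/2018 + 313032 = 631699305/2018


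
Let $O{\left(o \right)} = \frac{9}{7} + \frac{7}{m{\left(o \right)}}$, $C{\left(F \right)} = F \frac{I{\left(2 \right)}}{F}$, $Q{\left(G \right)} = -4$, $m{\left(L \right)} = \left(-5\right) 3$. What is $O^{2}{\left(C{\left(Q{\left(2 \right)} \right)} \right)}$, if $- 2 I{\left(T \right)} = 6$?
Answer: $\frac{7396}{11025} \approx 0.67084$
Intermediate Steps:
$m{\left(L \right)} = -15$
$I{\left(T \right)} = -3$ ($I{\left(T \right)} = \left(- \frac{1}{2}\right) 6 = -3$)
$C{\left(F \right)} = -3$ ($C{\left(F \right)} = F \left(- \frac{3}{F}\right) = -3$)
$O{\left(o \right)} = \frac{86}{105}$ ($O{\left(o \right)} = \frac{9}{7} + \frac{7}{-15} = 9 \cdot \frac{1}{7} + 7 \left(- \frac{1}{15}\right) = \frac{9}{7} - \frac{7}{15} = \frac{86}{105}$)
$O^{2}{\left(C{\left(Q{\left(2 \right)} \right)} \right)} = \left(\frac{86}{105}\right)^{2} = \frac{7396}{11025}$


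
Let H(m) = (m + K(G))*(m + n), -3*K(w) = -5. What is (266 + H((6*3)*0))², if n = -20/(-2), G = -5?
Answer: 719104/9 ≈ 79901.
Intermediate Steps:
n = 10 (n = -20*(-½) = 10)
K(w) = 5/3 (K(w) = -⅓*(-5) = 5/3)
H(m) = (10 + m)*(5/3 + m) (H(m) = (m + 5/3)*(m + 10) = (5/3 + m)*(10 + m) = (10 + m)*(5/3 + m))
(266 + H((6*3)*0))² = (266 + (50/3 + ((6*3)*0)² + 35*((6*3)*0)/3))² = (266 + (50/3 + (18*0)² + 35*(18*0)/3))² = (266 + (50/3 + 0² + (35/3)*0))² = (266 + (50/3 + 0 + 0))² = (266 + 50/3)² = (848/3)² = 719104/9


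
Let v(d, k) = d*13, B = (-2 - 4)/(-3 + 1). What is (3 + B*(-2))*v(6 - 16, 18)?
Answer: 390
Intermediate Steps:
B = 3 (B = -6/(-2) = -6*(-1/2) = 3)
v(d, k) = 13*d
(3 + B*(-2))*v(6 - 16, 18) = (3 + 3*(-2))*(13*(6 - 16)) = (3 - 6)*(13*(-10)) = -3*(-130) = 390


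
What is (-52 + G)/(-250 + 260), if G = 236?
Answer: 92/5 ≈ 18.400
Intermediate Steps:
(-52 + G)/(-250 + 260) = (-52 + 236)/(-250 + 260) = 184/10 = 184*(⅒) = 92/5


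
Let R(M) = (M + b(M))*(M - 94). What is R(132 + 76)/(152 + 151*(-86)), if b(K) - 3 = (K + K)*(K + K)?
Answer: -3292073/2139 ≈ -1539.1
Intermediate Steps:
b(K) = 3 + 4*K² (b(K) = 3 + (K + K)*(K + K) = 3 + (2*K)*(2*K) = 3 + 4*K²)
R(M) = (-94 + M)*(3 + M + 4*M²) (R(M) = (M + (3 + 4*M²))*(M - 94) = (3 + M + 4*M²)*(-94 + M) = (-94 + M)*(3 + M + 4*M²))
R(132 + 76)/(152 + 151*(-86)) = (-282 - 375*(132 + 76)² - 91*(132 + 76) + 4*(132 + 76)³)/(152 + 151*(-86)) = (-282 - 375*208² - 91*208 + 4*208³)/(152 - 12986) = (-282 - 375*43264 - 18928 + 4*8998912)/(-12834) = (-282 - 16224000 - 18928 + 35995648)*(-1/12834) = 19752438*(-1/12834) = -3292073/2139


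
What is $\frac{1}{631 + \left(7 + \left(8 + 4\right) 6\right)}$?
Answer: $\frac{1}{710} \approx 0.0014085$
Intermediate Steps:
$\frac{1}{631 + \left(7 + \left(8 + 4\right) 6\right)} = \frac{1}{631 + \left(7 + 12 \cdot 6\right)} = \frac{1}{631 + \left(7 + 72\right)} = \frac{1}{631 + 79} = \frac{1}{710}$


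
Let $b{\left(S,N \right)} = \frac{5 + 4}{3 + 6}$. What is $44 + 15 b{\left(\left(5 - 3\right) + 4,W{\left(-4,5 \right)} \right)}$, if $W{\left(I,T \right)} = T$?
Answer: $59$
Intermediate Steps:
$b{\left(S,N \right)} = 1$ ($b{\left(S,N \right)} = \frac{9}{9} = 9 \cdot \frac{1}{9} = 1$)
$44 + 15 b{\left(\left(5 - 3\right) + 4,W{\left(-4,5 \right)} \right)} = 44 + 15 \cdot 1 = 44 + 15 = 59$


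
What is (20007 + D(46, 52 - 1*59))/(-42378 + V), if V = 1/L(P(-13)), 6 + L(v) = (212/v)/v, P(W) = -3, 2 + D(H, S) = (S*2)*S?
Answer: -1058758/2231905 ≈ -0.47437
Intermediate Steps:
D(H, S) = -2 + 2*S**2 (D(H, S) = -2 + (S*2)*S = -2 + (2*S)*S = -2 + 2*S**2)
L(v) = -6 + 212/v**2 (L(v) = -6 + (212/v)/v = -6 + 212/v**2)
V = 9/158 (V = 1/(-6 + 212/(-3)**2) = 1/(-6 + 212*(1/9)) = 1/(-6 + 212/9) = 1/(158/9) = 9/158 ≈ 0.056962)
(20007 + D(46, 52 - 1*59))/(-42378 + V) = (20007 + (-2 + 2*(52 - 1*59)**2))/(-42378 + 9/158) = (20007 + (-2 + 2*(52 - 59)**2))/(-6695715/158) = (20007 + (-2 + 2*(-7)**2))*(-158/6695715) = (20007 + (-2 + 2*49))*(-158/6695715) = (20007 + (-2 + 98))*(-158/6695715) = (20007 + 96)*(-158/6695715) = 20103*(-158/6695715) = -1058758/2231905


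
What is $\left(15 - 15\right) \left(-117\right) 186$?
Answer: $0$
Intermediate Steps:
$\left(15 - 15\right) \left(-117\right) 186 = 0 \left(-117\right) 186 = 0 \cdot 186 = 0$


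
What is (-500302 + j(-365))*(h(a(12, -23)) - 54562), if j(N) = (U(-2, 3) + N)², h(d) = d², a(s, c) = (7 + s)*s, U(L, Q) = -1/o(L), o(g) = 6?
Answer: 17028193999/18 ≈ 9.4601e+8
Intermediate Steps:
U(L, Q) = -⅙ (U(L, Q) = -1/6 = -1*⅙ = -⅙)
a(s, c) = s*(7 + s)
j(N) = (-⅙ + N)²
(-500302 + j(-365))*(h(a(12, -23)) - 54562) = (-500302 + (-1 + 6*(-365))²/36)*((12*(7 + 12))² - 54562) = (-500302 + (-1 - 2190)²/36)*((12*19)² - 54562) = (-500302 + (1/36)*(-2191)²)*(228² - 54562) = (-500302 + (1/36)*4800481)*(51984 - 54562) = (-500302 + 4800481/36)*(-2578) = -13210391/36*(-2578) = 17028193999/18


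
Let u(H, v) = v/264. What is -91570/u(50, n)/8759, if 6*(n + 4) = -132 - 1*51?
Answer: 16116320/201457 ≈ 79.999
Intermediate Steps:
n = -69/2 (n = -4 + (-132 - 1*51)/6 = -4 + (-132 - 51)/6 = -4 + (⅙)*(-183) = -4 - 61/2 = -69/2 ≈ -34.500)
u(H, v) = v/264 (u(H, v) = v*(1/264) = v/264)
-91570/u(50, n)/8759 = -91570/((1/264)*(-69/2))/8759 = -91570/(-23/176)*(1/8759) = -91570*(-176/23)*(1/8759) = (16116320/23)*(1/8759) = 16116320/201457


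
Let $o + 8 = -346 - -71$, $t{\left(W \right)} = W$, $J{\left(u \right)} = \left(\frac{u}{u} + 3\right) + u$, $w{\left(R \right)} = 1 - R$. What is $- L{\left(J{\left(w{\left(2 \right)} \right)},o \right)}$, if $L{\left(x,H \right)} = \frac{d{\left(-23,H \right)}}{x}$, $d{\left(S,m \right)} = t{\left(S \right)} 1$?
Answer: $\frac{23}{3} \approx 7.6667$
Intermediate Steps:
$J{\left(u \right)} = 4 + u$ ($J{\left(u \right)} = \left(1 + 3\right) + u = 4 + u$)
$d{\left(S,m \right)} = S$ ($d{\left(S,m \right)} = S 1 = S$)
$o = -283$ ($o = -8 - 275 = -283$)
$L{\left(x,H \right)} = - \frac{23}{x}$
$- L{\left(J{\left(w{\left(2 \right)} \right)},o \right)} = - \frac{-23}{4 + \left(1 - 2\right)} = - \frac{-23}{4 - 1} = - \frac{-23}{3} = \left(-1\right) \left(- \frac{23}{3}\right) = \frac{23}{3}$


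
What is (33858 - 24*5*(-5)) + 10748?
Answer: 45206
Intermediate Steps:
(33858 - 24*5*(-5)) + 10748 = (33858 - 120*(-5)) + 10748 = (33858 + 600) + 10748 = 34458 + 10748 = 45206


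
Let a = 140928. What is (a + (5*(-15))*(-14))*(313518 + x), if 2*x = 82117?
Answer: 50342062317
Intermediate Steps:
x = 82117/2 (x = (1/2)*82117 = 82117/2 ≈ 41059.)
(a + (5*(-15))*(-14))*(313518 + x) = (140928 + (5*(-15))*(-14))*(313518 + 82117/2) = (140928 - 75*(-14))*(709153/2) = (140928 + 1050)*(709153/2) = 141978*(709153/2) = 50342062317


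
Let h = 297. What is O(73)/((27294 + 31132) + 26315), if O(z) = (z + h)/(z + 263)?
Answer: 185/14236488 ≈ 1.2995e-5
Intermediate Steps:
O(z) = (297 + z)/(263 + z) (O(z) = (z + 297)/(z + 263) = (297 + z)/(263 + z))
O(73)/((27294 + 31132) + 26315) = ((297 + 73)/(263 + 73))/((27294 + 31132) + 26315) = (370/336)/(58426 + 26315) = ((1/336)*370)/84741 = (185/168)*(1/84741) = 185/14236488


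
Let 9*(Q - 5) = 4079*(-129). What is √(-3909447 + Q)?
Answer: I*√35711169/3 ≈ 1992.0*I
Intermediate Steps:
Q = -175382/3 (Q = 5 + (4079*(-129))/9 = 5 + (⅑)*(-526191) = 5 - 175397/3 = -175382/3 ≈ -58461.)
√(-3909447 + Q) = √(-3909447 - 175382/3) = √(-11903723/3) = I*√35711169/3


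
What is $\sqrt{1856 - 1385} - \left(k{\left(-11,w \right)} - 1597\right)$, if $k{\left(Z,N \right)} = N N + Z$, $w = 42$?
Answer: $-156 + \sqrt{471} \approx -134.3$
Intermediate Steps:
$k{\left(Z,N \right)} = Z + N^{2}$ ($k{\left(Z,N \right)} = N^{2} + Z = Z + N^{2}$)
$\sqrt{1856 - 1385} - \left(k{\left(-11,w \right)} - 1597\right) = \sqrt{1856 - 1385} - \left(\left(-11 + 42^{2}\right) - 1597\right) = \sqrt{471} - \left(\left(-11 + 1764\right) - 1597\right) = \sqrt{471} - \left(1753 - 1597\right) = \sqrt{471} - 156 = -156 + \sqrt{471}$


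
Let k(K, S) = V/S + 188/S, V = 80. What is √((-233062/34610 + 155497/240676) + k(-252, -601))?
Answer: I*√10234410291211570362105995/1251551903090 ≈ 2.5561*I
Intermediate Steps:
k(K, S) = 268/S (k(K, S) = 80/S + 188/S = 268/S)
√((-233062/34610 + 155497/240676) + k(-252, -601)) = √((-233062/34610 + 155497/240676) + 268/(-601)) = √((-233062*1/34610 + 155497*(1/240676)) + 268*(-1/601)) = √((-116531/17305 + 155497/240676) - 268/601) = √(-25355339371/4164898180 - 268/601) = √(-16354751674211/2503103806180) = I*√10234410291211570362105995/1251551903090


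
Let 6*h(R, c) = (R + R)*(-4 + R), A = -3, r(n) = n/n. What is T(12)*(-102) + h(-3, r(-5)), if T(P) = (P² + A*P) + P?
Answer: -12233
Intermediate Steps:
r(n) = 1
h(R, c) = R*(-4 + R)/3 (h(R, c) = ((R + R)*(-4 + R))/6 = ((2*R)*(-4 + R))/6 = (2*R*(-4 + R))/6 = R*(-4 + R)/3)
T(P) = P² - 2*P (T(P) = (P² - 3*P) + P = P² - 2*P)
T(12)*(-102) + h(-3, r(-5)) = (12*(-2 + 12))*(-102) + (⅓)*(-3)*(-4 - 3) = (12*10)*(-102) + (⅓)*(-3)*(-7) = 120*(-102) + 7 = -12240 + 7 = -12233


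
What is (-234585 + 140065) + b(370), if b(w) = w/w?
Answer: -94519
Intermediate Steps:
b(w) = 1
(-234585 + 140065) + b(370) = (-234585 + 140065) + 1 = -94520 + 1 = -94519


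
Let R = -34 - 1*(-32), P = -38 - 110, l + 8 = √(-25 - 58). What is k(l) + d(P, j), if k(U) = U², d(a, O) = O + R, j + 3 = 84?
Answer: 60 - 16*I*√83 ≈ 60.0 - 145.77*I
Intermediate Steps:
l = -8 + I*√83 (l = -8 + √(-25 - 58) = -8 + √(-83) = -8 + I*√83 ≈ -8.0 + 9.1104*I)
j = 81 (j = -3 + 84 = 81)
P = -148
R = -2 (R = -34 + 32 = -2)
d(a, O) = -2 + O (d(a, O) = O - 2 = -2 + O)
k(l) + d(P, j) = (-8 + I*√83)² + (-2 + 81) = (-8 + I*√83)² + 79 = 79 + (-8 + I*√83)²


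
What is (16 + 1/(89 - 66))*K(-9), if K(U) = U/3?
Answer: -1107/23 ≈ -48.130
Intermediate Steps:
K(U) = U/3 (K(U) = U*(1/3) = U/3)
(16 + 1/(89 - 66))*K(-9) = (16 + 1/(89 - 66))*((1/3)*(-9)) = (16 + 1/23)*(-3) = (369/23)*(-3) = -1107/23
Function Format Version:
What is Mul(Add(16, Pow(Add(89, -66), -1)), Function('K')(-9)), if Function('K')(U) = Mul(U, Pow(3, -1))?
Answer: Rational(-1107, 23) ≈ -48.130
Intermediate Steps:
Function('K')(U) = Mul(Rational(1, 3), U) (Function('K')(U) = Mul(U, Rational(1, 3)) = Mul(Rational(1, 3), U))
Mul(Add(16, Pow(Add(89, -66), -1)), Function('K')(-9)) = Mul(Add(16, Pow(Add(89, -66), -1)), Mul(Rational(1, 3), -9)) = Mul(Add(16, Pow(23, -1)), -3) = Mul(Add(16, Rational(1, 23)), -3) = Mul(Rational(369, 23), -3) = Rational(-1107, 23)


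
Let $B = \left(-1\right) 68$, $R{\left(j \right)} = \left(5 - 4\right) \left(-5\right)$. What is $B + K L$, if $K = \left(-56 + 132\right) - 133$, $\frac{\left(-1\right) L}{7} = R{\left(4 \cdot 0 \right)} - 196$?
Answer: $-80267$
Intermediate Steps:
$R{\left(j \right)} = -5$ ($R{\left(j \right)} = 1 \left(-5\right) = -5$)
$L = 1407$ ($L = - 7 \left(-5 - 196\right) = \left(-7\right) \left(-201\right) = 1407$)
$K = -57$ ($K = 76 - 133 = -57$)
$B = -68$
$B + K L = -68 - 80199 = -80267$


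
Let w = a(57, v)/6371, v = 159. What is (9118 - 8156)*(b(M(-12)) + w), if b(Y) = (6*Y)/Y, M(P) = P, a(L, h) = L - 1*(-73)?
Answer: 36898472/6371 ≈ 5791.6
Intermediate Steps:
a(L, h) = 73 + L (a(L, h) = L + 73 = 73 + L)
b(Y) = 6
w = 130/6371 (w = (73 + 57)/6371 = 130*(1/6371) = 130/6371 ≈ 0.020405)
(9118 - 8156)*(b(M(-12)) + w) = (9118 - 8156)*(6 + 130/6371) = 962*(38356/6371) = 36898472/6371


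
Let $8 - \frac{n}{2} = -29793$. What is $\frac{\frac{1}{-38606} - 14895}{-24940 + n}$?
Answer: $- \frac{575036371}{1338161172} \approx -0.42972$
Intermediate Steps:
$n = 59602$ ($n = 16 - -59586 = 16 + 59586 = 59602$)
$\frac{\frac{1}{-38606} - 14895}{-24940 + n} = \frac{\frac{1}{-38606} - 14895}{-24940 + 59602} = \frac{- \frac{1}{38606} - 14895}{34662} = \left(- \frac{575036371}{38606}\right) \frac{1}{34662} = - \frac{575036371}{1338161172}$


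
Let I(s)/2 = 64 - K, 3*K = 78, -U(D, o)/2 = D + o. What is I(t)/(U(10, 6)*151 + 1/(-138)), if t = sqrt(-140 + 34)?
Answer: -10488/666817 ≈ -0.015728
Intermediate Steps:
U(D, o) = -2*D - 2*o (U(D, o) = -2*(D + o) = -2*D - 2*o)
K = 26 (K = (1/3)*78 = 26)
t = I*sqrt(106) (t = sqrt(-106) = I*sqrt(106) ≈ 10.296*I)
I(s) = 76 (I(s) = 2*(64 - 1*26) = 2*(64 - 26) = 2*38 = 76)
I(t)/(U(10, 6)*151 + 1/(-138)) = 76/((-2*10 - 2*6)*151 + 1/(-138)) = 76/((-20 - 12)*151 - 1/138) = 76/(-32*151 - 1/138) = 76/(-4832 - 1/138) = 76/(-666817/138) = 76*(-138/666817) = -10488/666817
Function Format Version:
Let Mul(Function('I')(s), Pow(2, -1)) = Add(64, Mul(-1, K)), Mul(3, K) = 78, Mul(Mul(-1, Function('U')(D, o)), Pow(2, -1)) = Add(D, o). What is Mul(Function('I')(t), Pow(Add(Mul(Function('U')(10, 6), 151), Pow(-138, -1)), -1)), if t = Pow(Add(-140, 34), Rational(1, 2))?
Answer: Rational(-10488, 666817) ≈ -0.015728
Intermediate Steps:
Function('U')(D, o) = Add(Mul(-2, D), Mul(-2, o)) (Function('U')(D, o) = Mul(-2, Add(D, o)) = Add(Mul(-2, D), Mul(-2, o)))
K = 26 (K = Mul(Rational(1, 3), 78) = 26)
t = Mul(I, Pow(106, Rational(1, 2))) (t = Pow(-106, Rational(1, 2)) = Mul(I, Pow(106, Rational(1, 2))) ≈ Mul(10.296, I))
Function('I')(s) = 76 (Function('I')(s) = Mul(2, Add(64, Mul(-1, 26))) = Mul(2, Add(64, -26)) = Mul(2, 38) = 76)
Mul(Function('I')(t), Pow(Add(Mul(Function('U')(10, 6), 151), Pow(-138, -1)), -1)) = Mul(76, Pow(Add(Mul(Add(Mul(-2, 10), Mul(-2, 6)), 151), Pow(-138, -1)), -1)) = Mul(76, Pow(Add(Mul(Add(-20, -12), 151), Rational(-1, 138)), -1)) = Mul(76, Pow(Add(Mul(-32, 151), Rational(-1, 138)), -1)) = Mul(76, Pow(Add(-4832, Rational(-1, 138)), -1)) = Mul(76, Pow(Rational(-666817, 138), -1)) = Mul(76, Rational(-138, 666817)) = Rational(-10488, 666817)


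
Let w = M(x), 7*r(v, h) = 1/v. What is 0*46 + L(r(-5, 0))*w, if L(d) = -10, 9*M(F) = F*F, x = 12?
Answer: -160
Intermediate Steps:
r(v, h) = 1/(7*v)
M(F) = F²/9 (M(F) = (F*F)/9 = F²/9)
w = 16 (w = (⅑)*12² = (⅑)*144 = 16)
0*46 + L(r(-5, 0))*w = 0*46 - 10*16 = 0 - 160 = -160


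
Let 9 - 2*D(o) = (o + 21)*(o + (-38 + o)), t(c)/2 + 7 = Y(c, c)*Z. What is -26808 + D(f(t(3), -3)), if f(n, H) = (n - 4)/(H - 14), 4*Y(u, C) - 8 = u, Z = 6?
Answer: -15261231/578 ≈ -26404.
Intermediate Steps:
Y(u, C) = 2 + u/4
t(c) = 10 + 3*c (t(c) = -14 + 2*((2 + c/4)*6) = -14 + 2*(12 + 3*c/2) = -14 + (24 + 3*c) = 10 + 3*c)
f(n, H) = (-4 + n)/(-14 + H)
D(o) = 9/2 - (-38 + 2*o)*(21 + o)/2 (D(o) = 9/2 - (o + 21)*(o + (-38 + o))/2 = 9/2 - (21 + o)*(-38 + 2*o)/2 = 9/2 - (-38 + 2*o)*(21 + o)/2)
-26808 + D(f(t(3), -3)) = -26808 + (807/2 - ((-4 + (10 + 3*3))/(-14 - 3))**2 - 2*(-4 + (10 + 3*3))/(-14 - 3)) = -26808 + (807/2 - ((-4 + (10 + 9))/(-17))**2 - 2*(-4 + (10 + 9))/(-17)) = -26808 + (807/2 - (-(-4 + 19)/17)**2 - (-2)*(-4 + 19)/17) = -26808 + (807/2 - (-1/17*15)**2 - (-2)*15/17) = -26808 + (807/2 - (-15/17)**2 - 2*(-15/17)) = -26808 + (807/2 - 1*225/289 + 30/17) = -26808 + (807/2 - 225/289 + 30/17) = -26808 + 233793/578 = -15261231/578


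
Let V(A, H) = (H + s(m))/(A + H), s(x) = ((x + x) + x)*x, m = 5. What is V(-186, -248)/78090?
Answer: 173/33891060 ≈ 5.1046e-6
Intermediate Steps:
s(x) = 3*x² (s(x) = (2*x + x)*x = (3*x)*x = 3*x²)
V(A, H) = (75 + H)/(A + H) (V(A, H) = (H + 3*5²)/(A + H) = (H + 3*25)/(A + H) = (H + 75)/(A + H) = (75 + H)/(A + H))
V(-186, -248)/78090 = ((75 - 248)/(-186 - 248))/78090 = (-173/(-434))*(1/78090) = -1/434*(-173)*(1/78090) = (173/434)*(1/78090) = 173/33891060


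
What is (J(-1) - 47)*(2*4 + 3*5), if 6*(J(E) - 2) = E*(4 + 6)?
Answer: -3220/3 ≈ -1073.3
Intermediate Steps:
J(E) = 2 + 5*E/3 (J(E) = 2 + (E*(4 + 6))/6 = 2 + (E*10)/6 = 2 + (10*E)/6 = 2 + 5*E/3)
(J(-1) - 47)*(2*4 + 3*5) = ((2 + (5/3)*(-1)) - 47)*(2*4 + 3*5) = ((2 - 5/3) - 47)*(8 + 15) = (⅓ - 47)*23 = -140/3*23 = -3220/3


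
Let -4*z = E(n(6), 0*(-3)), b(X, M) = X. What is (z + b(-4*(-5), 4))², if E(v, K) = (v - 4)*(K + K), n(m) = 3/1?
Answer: 400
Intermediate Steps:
n(m) = 3 (n(m) = 3*1 = 3)
E(v, K) = 2*K*(-4 + v) (E(v, K) = (-4 + v)*(2*K) = 2*K*(-4 + v))
z = 0 (z = -0*(-3)*(-4 + 3)/2 = -0*(-1)/2 = -¼*0 = 0)
(z + b(-4*(-5), 4))² = (0 - 4*(-5))² = (0 + 20)² = 20² = 400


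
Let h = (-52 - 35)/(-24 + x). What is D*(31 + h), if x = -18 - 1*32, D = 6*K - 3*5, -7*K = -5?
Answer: -178575/518 ≈ -344.74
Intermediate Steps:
K = 5/7 (K = -⅐*(-5) = 5/7 ≈ 0.71429)
D = -75/7 (D = 6*(5/7) - 3*5 = 30/7 - 15 = -75/7 ≈ -10.714)
x = -50 (x = -18 - 32 = -50)
h = 87/74 (h = (-52 - 35)/(-24 - 50) = -87/(-74) = -87*(-1/74) = 87/74 ≈ 1.1757)
D*(31 + h) = -75*(31 + 87/74)/7 = -75/7*2381/74 = -178575/518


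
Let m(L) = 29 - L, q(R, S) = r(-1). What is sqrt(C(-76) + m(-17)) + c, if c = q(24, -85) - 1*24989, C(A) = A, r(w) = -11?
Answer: -25000 + I*sqrt(30) ≈ -25000.0 + 5.4772*I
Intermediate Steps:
q(R, S) = -11
c = -25000 (c = -11 - 1*24989 = -11 - 24989 = -25000)
sqrt(C(-76) + m(-17)) + c = sqrt(-76 + (29 - 1*(-17))) - 25000 = sqrt(-76 + (29 + 17)) - 25000 = sqrt(-76 + 46) - 25000 = sqrt(-30) - 25000 = I*sqrt(30) - 25000 = -25000 + I*sqrt(30)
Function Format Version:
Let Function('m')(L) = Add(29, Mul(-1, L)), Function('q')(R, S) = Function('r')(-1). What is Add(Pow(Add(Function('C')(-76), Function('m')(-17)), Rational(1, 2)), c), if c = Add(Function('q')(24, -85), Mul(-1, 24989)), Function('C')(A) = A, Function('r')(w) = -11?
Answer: Add(-25000, Mul(I, Pow(30, Rational(1, 2)))) ≈ Add(-25000., Mul(5.4772, I))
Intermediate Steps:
Function('q')(R, S) = -11
c = -25000 (c = Add(-11, Mul(-1, 24989)) = Add(-11, -24989) = -25000)
Add(Pow(Add(Function('C')(-76), Function('m')(-17)), Rational(1, 2)), c) = Add(Pow(Add(-76, Add(29, Mul(-1, -17))), Rational(1, 2)), -25000) = Add(Pow(Add(-76, Add(29, 17)), Rational(1, 2)), -25000) = Add(Pow(Add(-76, 46), Rational(1, 2)), -25000) = Add(Pow(-30, Rational(1, 2)), -25000) = Add(Mul(I, Pow(30, Rational(1, 2))), -25000) = Add(-25000, Mul(I, Pow(30, Rational(1, 2))))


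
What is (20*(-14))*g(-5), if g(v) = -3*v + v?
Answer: -2800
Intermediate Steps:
g(v) = -2*v
(20*(-14))*g(-5) = (20*(-14))*(-2*(-5)) = -280*10 = -2800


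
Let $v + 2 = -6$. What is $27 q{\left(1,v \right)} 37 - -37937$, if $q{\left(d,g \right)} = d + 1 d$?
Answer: $39935$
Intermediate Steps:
$v = -8$ ($v = -2 - 6 = -8$)
$q{\left(d,g \right)} = 2 d$ ($q{\left(d,g \right)} = d + d = 2 d$)
$27 q{\left(1,v \right)} 37 - -37937 = 27 \cdot 2 \cdot 1 \cdot 37 - -37937 = 27 \cdot 2 \cdot 37 + 37937 = 54 \cdot 37 + 37937 = 1998 + 37937 = 39935$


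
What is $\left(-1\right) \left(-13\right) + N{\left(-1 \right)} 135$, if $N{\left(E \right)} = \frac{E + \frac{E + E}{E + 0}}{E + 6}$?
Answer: $40$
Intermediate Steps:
$N{\left(E \right)} = \frac{2 + E}{6 + E}$ ($N{\left(E \right)} = \frac{E + \frac{2 E}{E}}{6 + E} = \frac{E + 2}{6 + E} = \frac{2 + E}{6 + E}$)
$\left(-1\right) \left(-13\right) + N{\left(-1 \right)} 135 = \left(-1\right) \left(-13\right) + \frac{2 - 1}{6 - 1} \cdot 135 = 13 + \frac{1}{5} \cdot 1 \cdot 135 = 13 + \frac{1}{5} \cdot 135 = 13 + 27 = 40$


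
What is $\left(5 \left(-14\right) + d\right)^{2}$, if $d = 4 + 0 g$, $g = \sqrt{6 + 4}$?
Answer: $4356$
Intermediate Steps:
$g = \sqrt{10} \approx 3.1623$
$d = 4$ ($d = 4 + 0 \sqrt{10} = 4 + 0 = 4$)
$\left(5 \left(-14\right) + d\right)^{2} = \left(5 \left(-14\right) + 4\right)^{2} = \left(-70 + 4\right)^{2} = \left(-66\right)^{2} = 4356$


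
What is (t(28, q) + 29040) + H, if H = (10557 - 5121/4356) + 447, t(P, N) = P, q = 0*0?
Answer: 19394279/484 ≈ 40071.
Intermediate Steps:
q = 0
H = 5325367/484 (H = (10557 - 5121*1/4356) + 447 = (10557 - 569/484) + 447 = 5109019/484 + 447 = 5325367/484 ≈ 11003.)
(t(28, q) + 29040) + H = (28 + 29040) + 5325367/484 = 29068 + 5325367/484 = 19394279/484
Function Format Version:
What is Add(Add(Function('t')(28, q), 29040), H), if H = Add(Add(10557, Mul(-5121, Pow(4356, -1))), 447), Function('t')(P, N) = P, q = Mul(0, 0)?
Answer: Rational(19394279, 484) ≈ 40071.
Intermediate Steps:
q = 0
H = Rational(5325367, 484) (H = Add(Add(10557, Mul(-5121, Rational(1, 4356))), 447) = Add(Add(10557, Rational(-569, 484)), 447) = Add(Rational(5109019, 484), 447) = Rational(5325367, 484) ≈ 11003.)
Add(Add(Function('t')(28, q), 29040), H) = Add(Add(28, 29040), Rational(5325367, 484)) = Add(29068, Rational(5325367, 484)) = Rational(19394279, 484)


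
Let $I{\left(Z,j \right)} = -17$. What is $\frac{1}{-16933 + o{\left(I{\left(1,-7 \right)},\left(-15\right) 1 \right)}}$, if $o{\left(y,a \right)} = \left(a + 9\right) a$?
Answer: $- \frac{1}{16843} \approx -5.9372 \cdot 10^{-5}$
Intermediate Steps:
$o{\left(y,a \right)} = a \left(9 + a\right)$ ($o{\left(y,a \right)} = \left(9 + a\right) a = a \left(9 + a\right)$)
$\frac{1}{-16933 + o{\left(I{\left(1,-7 \right)},\left(-15\right) 1 \right)}} = \frac{1}{-16933 + \left(-15\right) 1 \left(9 - 15\right)} = \frac{1}{-16933 - 15 \left(9 - 15\right)} = \frac{1}{-16933 - -90} = \frac{1}{-16933 + 90} = \frac{1}{-16843} = - \frac{1}{16843}$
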